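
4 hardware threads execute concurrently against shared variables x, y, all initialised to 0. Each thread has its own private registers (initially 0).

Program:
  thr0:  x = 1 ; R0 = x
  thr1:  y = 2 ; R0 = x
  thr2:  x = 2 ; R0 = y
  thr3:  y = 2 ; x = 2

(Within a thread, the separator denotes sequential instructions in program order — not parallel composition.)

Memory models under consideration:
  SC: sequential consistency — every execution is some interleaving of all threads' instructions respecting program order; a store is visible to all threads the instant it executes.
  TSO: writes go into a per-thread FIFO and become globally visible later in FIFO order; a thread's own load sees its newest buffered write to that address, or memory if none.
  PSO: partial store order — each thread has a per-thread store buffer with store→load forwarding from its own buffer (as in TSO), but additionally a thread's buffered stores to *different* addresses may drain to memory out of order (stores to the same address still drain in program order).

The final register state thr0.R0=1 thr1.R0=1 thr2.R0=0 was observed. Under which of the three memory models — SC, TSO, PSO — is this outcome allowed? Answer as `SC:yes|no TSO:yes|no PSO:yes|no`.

outcome vector order: (thr0.R0,thr1.R0,thr2.R0)
SC: 10 outcomes — {(1,0,2); (1,1,0); (1,1,2); (1,2,0); (1,2,2); (2,0,2); (2,1,0); (2,1,2); (2,2,0); (2,2,2)}
TSO: 12 outcomes — {(1,0,0); (1,0,2); (1,1,0); (1,1,2); (1,2,0); (1,2,2); (2,0,0); (2,0,2); (2,1,0); (2,1,2); (2,2,0); (2,2,2)}
PSO: 12 outcomes — {(1,0,0); (1,0,2); (1,1,0); (1,1,2); (1,2,0); (1,2,2); (2,0,0); (2,0,2); (2,1,0); (2,1,2); (2,2,0); (2,2,2)}
target (1,1,0) ∈ {SC,TSO,PSO}

SC:yes TSO:yes PSO:yes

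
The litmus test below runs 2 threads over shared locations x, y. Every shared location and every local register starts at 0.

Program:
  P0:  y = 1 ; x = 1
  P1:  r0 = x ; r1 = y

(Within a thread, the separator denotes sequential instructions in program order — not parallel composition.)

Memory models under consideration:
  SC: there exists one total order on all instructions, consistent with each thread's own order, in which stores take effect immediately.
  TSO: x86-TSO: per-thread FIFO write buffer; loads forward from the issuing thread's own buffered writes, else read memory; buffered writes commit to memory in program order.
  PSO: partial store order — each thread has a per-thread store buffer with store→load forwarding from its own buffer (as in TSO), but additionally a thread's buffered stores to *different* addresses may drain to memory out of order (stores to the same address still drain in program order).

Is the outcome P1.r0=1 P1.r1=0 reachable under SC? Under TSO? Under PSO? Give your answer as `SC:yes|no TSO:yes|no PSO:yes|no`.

outcome vector order: (P1.r0,P1.r1)
SC (3): 0/0, 0/1, 1/1
TSO (3): 0/0, 0/1, 1/1
PSO (4): 0/0, 0/1, 1/0, 1/1
target 1/0 ∈ {PSO}

SC:no TSO:no PSO:yes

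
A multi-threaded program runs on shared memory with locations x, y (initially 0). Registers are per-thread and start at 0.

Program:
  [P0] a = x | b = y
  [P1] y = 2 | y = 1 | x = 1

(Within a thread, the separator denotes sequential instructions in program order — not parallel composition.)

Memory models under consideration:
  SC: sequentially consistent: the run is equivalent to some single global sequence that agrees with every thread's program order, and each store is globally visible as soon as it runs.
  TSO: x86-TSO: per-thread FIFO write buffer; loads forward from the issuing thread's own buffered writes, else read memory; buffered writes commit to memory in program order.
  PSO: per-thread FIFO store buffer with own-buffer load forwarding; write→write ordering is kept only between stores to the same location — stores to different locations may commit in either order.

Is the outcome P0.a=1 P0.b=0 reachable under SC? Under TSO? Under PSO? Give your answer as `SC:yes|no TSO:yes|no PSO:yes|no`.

outcome vector order: (P0.a,P0.b)
under SC → <0 0>; <0 1>; <0 2>; <1 1>
under TSO → <0 0>; <0 1>; <0 2>; <1 1>
under PSO → <0 0>; <0 1>; <0 2>; <1 0>; <1 1>; <1 2>
target <1 0> ∈ {PSO}

SC:no TSO:no PSO:yes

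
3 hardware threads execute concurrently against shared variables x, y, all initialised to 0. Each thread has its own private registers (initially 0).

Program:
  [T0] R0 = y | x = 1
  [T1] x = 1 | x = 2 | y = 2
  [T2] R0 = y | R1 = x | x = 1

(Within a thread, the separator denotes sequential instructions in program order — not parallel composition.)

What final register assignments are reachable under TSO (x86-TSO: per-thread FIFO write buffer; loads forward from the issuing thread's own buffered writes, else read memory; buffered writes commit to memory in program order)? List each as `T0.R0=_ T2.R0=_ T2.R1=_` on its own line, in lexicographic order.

T0.R0=0 T2.R0=0 T2.R1=0
T0.R0=0 T2.R0=0 T2.R1=1
T0.R0=0 T2.R0=0 T2.R1=2
T0.R0=0 T2.R0=2 T2.R1=1
T0.R0=0 T2.R0=2 T2.R1=2
T0.R0=2 T2.R0=0 T2.R1=0
T0.R0=2 T2.R0=0 T2.R1=1
T0.R0=2 T2.R0=0 T2.R1=2
T0.R0=2 T2.R0=2 T2.R1=1
T0.R0=2 T2.R0=2 T2.R1=2

outcome vector order: (T0.R0,T2.R0,T2.R1)
|TSO outcomes| = 10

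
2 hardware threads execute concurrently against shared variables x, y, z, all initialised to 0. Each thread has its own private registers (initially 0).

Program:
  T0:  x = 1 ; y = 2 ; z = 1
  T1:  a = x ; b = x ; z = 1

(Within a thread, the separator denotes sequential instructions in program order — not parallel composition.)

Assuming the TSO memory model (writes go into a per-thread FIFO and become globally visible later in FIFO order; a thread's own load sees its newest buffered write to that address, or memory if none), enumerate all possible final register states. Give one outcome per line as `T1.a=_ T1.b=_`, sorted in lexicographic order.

outcome vector order: (T1.a,T1.b)
|TSO outcomes| = 3

T1.a=0 T1.b=0
T1.a=0 T1.b=1
T1.a=1 T1.b=1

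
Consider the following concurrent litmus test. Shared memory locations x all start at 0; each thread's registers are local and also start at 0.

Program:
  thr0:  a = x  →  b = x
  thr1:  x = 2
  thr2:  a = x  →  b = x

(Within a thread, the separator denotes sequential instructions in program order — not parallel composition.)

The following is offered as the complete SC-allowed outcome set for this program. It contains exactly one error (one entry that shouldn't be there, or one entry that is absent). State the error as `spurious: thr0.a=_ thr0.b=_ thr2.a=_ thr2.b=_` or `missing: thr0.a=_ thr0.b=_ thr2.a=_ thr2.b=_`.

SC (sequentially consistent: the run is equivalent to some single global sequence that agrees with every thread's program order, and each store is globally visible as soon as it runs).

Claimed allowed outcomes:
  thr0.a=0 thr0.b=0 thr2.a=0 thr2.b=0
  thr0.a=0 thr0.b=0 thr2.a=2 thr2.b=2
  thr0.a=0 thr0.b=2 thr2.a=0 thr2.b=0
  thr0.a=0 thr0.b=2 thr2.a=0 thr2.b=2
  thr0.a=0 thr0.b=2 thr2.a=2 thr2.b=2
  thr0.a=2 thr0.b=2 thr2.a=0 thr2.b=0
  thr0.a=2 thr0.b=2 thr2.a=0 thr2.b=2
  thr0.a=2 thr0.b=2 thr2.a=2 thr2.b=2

missing: thr0.a=0 thr0.b=0 thr2.a=0 thr2.b=2

outcome vector order: (thr0.a,thr0.b,thr2.a,thr2.b)
under SC → 0000, 0002, 0022, 0200, 0202, 0222, 2200, 2202, 2222
SC∖claimed = {0002}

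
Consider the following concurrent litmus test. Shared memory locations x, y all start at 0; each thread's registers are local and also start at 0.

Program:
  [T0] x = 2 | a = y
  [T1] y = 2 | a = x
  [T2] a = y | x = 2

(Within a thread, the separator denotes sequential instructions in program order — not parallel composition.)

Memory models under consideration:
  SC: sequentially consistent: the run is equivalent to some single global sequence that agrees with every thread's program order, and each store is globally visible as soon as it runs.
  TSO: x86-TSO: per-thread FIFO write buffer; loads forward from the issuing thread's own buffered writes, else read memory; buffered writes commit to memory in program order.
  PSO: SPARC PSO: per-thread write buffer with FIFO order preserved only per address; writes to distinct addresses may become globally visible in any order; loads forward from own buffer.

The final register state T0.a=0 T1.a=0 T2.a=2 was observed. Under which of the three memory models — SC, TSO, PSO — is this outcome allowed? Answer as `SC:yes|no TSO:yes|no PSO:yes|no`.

outcome vector order: (T0.a,T1.a,T2.a)
[SC] allowed = {(0,2,0), (0,2,2), (2,0,0), (2,0,2), (2,2,0), (2,2,2)}
[TSO] allowed = {(0,0,0), (0,0,2), (0,2,0), (0,2,2), (2,0,0), (2,0,2), (2,2,0), (2,2,2)}
[PSO] allowed = {(0,0,0), (0,0,2), (0,2,0), (0,2,2), (2,0,0), (2,0,2), (2,2,0), (2,2,2)}
target (0,0,2) ∈ {TSO,PSO}

SC:no TSO:yes PSO:yes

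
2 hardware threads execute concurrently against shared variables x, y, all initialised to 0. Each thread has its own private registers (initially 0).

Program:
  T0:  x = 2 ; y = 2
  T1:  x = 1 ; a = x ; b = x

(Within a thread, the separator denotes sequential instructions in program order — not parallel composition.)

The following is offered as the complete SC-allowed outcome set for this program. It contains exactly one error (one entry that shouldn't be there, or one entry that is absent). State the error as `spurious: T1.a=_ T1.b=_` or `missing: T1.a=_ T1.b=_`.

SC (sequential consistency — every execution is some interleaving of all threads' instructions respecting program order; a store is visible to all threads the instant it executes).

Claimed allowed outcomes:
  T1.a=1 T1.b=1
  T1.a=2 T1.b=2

outcome vector order: (T1.a,T1.b)
under SC → 1/1, 1/2, 2/2
SC∖claimed = {1/2}

missing: T1.a=1 T1.b=2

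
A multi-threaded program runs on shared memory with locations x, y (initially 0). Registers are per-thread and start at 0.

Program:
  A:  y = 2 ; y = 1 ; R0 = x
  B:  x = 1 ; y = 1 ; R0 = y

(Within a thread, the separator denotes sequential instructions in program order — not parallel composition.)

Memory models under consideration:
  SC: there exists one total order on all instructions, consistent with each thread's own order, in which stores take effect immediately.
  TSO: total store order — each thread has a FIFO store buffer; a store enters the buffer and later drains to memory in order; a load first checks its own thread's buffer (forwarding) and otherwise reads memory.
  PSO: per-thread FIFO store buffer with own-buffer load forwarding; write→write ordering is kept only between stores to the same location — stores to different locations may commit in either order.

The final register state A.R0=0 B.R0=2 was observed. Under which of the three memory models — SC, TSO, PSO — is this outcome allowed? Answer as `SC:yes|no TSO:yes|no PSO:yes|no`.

SC:no TSO:yes PSO:yes

outcome vector order: (A.R0,B.R0)
[SC] allowed = {0/1; 1/1; 1/2}
[TSO] allowed = {0/1; 0/2; 1/1; 1/2}
[PSO] allowed = {0/1; 0/2; 1/1; 1/2}
target 0/2 ∈ {TSO,PSO}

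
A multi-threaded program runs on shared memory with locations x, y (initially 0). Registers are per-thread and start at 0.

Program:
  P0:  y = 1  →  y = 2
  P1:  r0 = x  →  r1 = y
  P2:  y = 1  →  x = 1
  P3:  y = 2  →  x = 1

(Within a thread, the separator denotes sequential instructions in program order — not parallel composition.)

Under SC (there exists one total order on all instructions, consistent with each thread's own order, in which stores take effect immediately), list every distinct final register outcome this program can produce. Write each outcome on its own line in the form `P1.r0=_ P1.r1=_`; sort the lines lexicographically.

outcome vector order: (P1.r0,P1.r1)
|SC outcomes| = 5

P1.r0=0 P1.r1=0
P1.r0=0 P1.r1=1
P1.r0=0 P1.r1=2
P1.r0=1 P1.r1=1
P1.r0=1 P1.r1=2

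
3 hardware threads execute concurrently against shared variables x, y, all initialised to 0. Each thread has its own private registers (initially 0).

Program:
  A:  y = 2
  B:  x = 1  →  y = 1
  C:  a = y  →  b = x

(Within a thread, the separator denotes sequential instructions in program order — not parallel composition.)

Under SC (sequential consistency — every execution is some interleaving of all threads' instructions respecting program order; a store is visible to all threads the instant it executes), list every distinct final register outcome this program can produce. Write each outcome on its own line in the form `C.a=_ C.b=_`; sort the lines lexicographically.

C.a=0 C.b=0
C.a=0 C.b=1
C.a=1 C.b=1
C.a=2 C.b=0
C.a=2 C.b=1

outcome vector order: (C.a,C.b)
|SC outcomes| = 5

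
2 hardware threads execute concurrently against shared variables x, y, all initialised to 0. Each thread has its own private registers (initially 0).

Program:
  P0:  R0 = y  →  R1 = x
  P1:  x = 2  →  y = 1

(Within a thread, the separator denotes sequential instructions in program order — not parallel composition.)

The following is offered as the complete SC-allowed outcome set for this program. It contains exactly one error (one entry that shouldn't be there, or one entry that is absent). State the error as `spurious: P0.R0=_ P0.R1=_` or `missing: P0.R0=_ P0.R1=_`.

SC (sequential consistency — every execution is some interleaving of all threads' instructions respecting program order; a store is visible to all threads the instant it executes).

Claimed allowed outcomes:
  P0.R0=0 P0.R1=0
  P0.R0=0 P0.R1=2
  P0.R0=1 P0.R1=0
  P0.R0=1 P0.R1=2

spurious: P0.R0=1 P0.R1=0

outcome vector order: (P0.R0,P0.R1)
[SC] allowed = {0/0 0/2 1/2}
claimed∖SC = {1/0}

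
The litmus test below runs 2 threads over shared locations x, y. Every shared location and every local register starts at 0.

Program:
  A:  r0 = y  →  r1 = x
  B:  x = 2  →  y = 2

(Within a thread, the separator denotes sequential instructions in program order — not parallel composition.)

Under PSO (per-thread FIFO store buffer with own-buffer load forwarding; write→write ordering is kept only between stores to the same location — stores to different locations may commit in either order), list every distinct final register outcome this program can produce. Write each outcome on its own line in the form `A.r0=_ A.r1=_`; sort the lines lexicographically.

A.r0=0 A.r1=0
A.r0=0 A.r1=2
A.r0=2 A.r1=0
A.r0=2 A.r1=2

outcome vector order: (A.r0,A.r1)
|PSO outcomes| = 4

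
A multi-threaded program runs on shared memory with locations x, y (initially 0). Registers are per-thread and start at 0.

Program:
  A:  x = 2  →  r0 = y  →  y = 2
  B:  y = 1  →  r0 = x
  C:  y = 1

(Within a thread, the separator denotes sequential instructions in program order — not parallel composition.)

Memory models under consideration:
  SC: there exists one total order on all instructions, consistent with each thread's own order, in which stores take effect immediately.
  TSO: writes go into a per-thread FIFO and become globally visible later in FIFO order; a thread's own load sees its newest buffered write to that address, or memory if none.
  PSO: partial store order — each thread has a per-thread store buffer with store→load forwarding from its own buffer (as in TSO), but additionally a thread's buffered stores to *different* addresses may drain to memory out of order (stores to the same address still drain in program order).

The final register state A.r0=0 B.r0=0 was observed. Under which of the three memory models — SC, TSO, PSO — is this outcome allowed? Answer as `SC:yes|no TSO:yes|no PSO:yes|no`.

outcome vector order: (A.r0,B.r0)
SC: 3 outcomes — {0/2, 1/0, 1/2}
TSO: 4 outcomes — {0/0, 0/2, 1/0, 1/2}
PSO: 4 outcomes — {0/0, 0/2, 1/0, 1/2}
target 0/0 ∈ {TSO,PSO}

SC:no TSO:yes PSO:yes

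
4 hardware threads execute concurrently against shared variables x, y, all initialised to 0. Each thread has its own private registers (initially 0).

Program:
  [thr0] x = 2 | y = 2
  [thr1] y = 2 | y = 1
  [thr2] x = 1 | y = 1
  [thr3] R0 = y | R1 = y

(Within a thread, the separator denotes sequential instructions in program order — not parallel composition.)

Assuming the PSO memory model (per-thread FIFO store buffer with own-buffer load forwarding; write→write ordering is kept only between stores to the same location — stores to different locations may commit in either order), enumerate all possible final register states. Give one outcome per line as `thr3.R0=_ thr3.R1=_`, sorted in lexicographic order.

thr3.R0=0 thr3.R1=0
thr3.R0=0 thr3.R1=1
thr3.R0=0 thr3.R1=2
thr3.R0=1 thr3.R1=1
thr3.R0=1 thr3.R1=2
thr3.R0=2 thr3.R1=1
thr3.R0=2 thr3.R1=2

outcome vector order: (thr3.R0,thr3.R1)
|PSO outcomes| = 7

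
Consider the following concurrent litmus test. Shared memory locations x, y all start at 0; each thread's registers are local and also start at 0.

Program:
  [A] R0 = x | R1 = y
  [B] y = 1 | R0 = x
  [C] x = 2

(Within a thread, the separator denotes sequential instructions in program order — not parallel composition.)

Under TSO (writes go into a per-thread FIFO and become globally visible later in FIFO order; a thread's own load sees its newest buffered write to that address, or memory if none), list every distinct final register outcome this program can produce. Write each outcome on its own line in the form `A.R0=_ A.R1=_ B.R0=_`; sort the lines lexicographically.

A.R0=0 A.R1=0 B.R0=0
A.R0=0 A.R1=0 B.R0=2
A.R0=0 A.R1=1 B.R0=0
A.R0=0 A.R1=1 B.R0=2
A.R0=2 A.R1=0 B.R0=0
A.R0=2 A.R1=0 B.R0=2
A.R0=2 A.R1=1 B.R0=0
A.R0=2 A.R1=1 B.R0=2

outcome vector order: (A.R0,A.R1,B.R0)
|TSO outcomes| = 8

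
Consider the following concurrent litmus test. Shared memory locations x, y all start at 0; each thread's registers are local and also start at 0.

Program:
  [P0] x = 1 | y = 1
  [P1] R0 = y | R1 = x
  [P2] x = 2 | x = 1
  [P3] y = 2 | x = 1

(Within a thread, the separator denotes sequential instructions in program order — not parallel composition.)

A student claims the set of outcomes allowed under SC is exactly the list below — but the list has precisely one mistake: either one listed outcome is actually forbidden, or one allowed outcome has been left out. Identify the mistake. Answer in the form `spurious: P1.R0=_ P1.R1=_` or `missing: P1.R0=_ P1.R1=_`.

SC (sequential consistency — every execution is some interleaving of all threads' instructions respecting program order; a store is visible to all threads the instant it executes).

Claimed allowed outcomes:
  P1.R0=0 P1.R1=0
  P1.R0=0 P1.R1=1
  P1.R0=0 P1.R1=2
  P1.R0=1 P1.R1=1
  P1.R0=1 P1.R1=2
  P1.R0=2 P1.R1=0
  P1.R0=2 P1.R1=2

missing: P1.R0=2 P1.R1=1

outcome vector order: (P1.R0,P1.R1)
under SC → 00 01 02 11 12 20 21 22
SC∖claimed = {21}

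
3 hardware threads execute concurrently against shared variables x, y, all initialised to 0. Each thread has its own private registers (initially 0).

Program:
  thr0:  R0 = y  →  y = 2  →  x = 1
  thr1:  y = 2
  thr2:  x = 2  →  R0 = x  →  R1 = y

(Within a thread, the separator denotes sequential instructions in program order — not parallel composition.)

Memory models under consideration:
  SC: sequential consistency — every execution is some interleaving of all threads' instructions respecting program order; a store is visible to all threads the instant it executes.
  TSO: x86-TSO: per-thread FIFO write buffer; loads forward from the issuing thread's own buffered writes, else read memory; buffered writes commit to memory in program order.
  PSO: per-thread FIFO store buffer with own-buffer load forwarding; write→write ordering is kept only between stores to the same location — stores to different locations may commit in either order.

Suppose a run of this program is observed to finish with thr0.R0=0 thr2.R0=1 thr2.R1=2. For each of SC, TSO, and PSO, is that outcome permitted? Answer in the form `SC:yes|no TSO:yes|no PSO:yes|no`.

outcome vector order: (thr0.R0,thr2.R0,thr2.R1)
[SC] allowed = {0/1/2, 0/2/0, 0/2/2, 2/1/2, 2/2/0, 2/2/2}
[TSO] allowed = {0/1/2, 0/2/0, 0/2/2, 2/1/2, 2/2/0, 2/2/2}
[PSO] allowed = {0/1/0, 0/1/2, 0/2/0, 0/2/2, 2/1/2, 2/2/0, 2/2/2}
target 0/1/2 ∈ {SC,TSO,PSO}

SC:yes TSO:yes PSO:yes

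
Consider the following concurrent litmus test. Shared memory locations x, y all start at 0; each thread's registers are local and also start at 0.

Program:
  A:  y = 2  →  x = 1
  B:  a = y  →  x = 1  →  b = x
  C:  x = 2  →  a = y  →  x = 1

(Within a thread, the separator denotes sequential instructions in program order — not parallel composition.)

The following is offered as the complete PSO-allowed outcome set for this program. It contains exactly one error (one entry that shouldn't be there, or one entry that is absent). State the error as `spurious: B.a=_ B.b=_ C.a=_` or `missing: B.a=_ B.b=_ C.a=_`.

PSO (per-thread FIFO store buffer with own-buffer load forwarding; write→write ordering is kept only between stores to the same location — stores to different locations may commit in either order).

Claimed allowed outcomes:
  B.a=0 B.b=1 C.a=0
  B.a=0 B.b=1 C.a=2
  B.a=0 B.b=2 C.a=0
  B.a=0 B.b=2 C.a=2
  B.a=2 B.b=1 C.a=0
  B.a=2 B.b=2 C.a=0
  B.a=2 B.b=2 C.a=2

missing: B.a=2 B.b=1 C.a=2

outcome vector order: (B.a,B.b,C.a)
PSO: 8 outcomes — {<0 1 0>; <0 1 2>; <0 2 0>; <0 2 2>; <2 1 0>; <2 1 2>; <2 2 0>; <2 2 2>}
PSO∖claimed = {<2 1 2>}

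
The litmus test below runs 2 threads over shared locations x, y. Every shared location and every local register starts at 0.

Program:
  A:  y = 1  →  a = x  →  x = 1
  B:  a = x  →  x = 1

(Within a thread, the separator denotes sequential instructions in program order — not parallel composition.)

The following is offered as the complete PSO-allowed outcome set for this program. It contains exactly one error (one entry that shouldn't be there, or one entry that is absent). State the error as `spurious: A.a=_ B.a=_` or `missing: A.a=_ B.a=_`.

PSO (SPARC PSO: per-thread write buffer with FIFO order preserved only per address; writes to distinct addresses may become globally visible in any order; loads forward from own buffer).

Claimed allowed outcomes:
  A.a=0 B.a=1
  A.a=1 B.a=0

missing: A.a=0 B.a=0

outcome vector order: (A.a,B.a)
under PSO → <0 0> <0 1> <1 0>
PSO∖claimed = {<0 0>}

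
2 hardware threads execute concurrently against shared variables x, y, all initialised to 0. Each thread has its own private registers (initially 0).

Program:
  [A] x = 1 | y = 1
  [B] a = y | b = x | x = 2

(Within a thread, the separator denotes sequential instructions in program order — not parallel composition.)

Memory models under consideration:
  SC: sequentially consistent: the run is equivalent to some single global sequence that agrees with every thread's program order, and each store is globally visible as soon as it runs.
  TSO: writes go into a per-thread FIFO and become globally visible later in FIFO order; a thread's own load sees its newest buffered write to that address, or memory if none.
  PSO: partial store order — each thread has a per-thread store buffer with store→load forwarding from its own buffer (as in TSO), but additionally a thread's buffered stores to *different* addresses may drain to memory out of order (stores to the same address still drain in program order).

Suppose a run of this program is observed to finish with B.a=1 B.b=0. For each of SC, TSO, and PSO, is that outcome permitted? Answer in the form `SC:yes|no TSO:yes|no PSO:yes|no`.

SC:no TSO:no PSO:yes

outcome vector order: (B.a,B.b)
under SC → 00, 01, 11
under TSO → 00, 01, 11
under PSO → 00, 01, 10, 11
target 10 ∈ {PSO}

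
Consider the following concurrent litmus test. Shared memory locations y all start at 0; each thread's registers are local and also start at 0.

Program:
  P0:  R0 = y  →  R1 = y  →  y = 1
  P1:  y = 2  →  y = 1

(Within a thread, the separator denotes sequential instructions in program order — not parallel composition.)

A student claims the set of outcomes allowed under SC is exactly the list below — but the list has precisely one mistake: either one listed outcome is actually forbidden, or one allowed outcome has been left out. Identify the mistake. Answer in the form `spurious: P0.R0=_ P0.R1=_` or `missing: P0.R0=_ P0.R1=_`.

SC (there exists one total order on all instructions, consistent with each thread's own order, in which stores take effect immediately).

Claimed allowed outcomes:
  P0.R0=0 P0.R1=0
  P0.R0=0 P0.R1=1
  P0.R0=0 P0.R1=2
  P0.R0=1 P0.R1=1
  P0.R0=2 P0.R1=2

missing: P0.R0=2 P0.R1=1

outcome vector order: (P0.R0,P0.R1)
[SC] allowed = {(0,0) (0,1) (0,2) (1,1) (2,1) (2,2)}
SC∖claimed = {(2,1)}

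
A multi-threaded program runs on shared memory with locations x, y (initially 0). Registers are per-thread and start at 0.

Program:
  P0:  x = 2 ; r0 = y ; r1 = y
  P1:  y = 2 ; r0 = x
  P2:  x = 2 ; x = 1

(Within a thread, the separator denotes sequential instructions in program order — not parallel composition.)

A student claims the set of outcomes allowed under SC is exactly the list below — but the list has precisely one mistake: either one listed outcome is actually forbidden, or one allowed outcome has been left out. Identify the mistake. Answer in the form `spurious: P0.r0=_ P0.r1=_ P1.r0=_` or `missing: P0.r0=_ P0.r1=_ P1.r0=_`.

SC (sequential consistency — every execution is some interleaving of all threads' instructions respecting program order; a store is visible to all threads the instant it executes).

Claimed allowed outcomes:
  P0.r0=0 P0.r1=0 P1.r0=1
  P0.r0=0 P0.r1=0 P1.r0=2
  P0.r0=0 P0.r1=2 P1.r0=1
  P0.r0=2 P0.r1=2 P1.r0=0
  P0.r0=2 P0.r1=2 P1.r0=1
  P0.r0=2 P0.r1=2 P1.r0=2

missing: P0.r0=0 P0.r1=2 P1.r0=2

outcome vector order: (P0.r0,P0.r1,P1.r0)
[SC] allowed = {0/0/1; 0/0/2; 0/2/1; 0/2/2; 2/2/0; 2/2/1; 2/2/2}
SC∖claimed = {0/2/2}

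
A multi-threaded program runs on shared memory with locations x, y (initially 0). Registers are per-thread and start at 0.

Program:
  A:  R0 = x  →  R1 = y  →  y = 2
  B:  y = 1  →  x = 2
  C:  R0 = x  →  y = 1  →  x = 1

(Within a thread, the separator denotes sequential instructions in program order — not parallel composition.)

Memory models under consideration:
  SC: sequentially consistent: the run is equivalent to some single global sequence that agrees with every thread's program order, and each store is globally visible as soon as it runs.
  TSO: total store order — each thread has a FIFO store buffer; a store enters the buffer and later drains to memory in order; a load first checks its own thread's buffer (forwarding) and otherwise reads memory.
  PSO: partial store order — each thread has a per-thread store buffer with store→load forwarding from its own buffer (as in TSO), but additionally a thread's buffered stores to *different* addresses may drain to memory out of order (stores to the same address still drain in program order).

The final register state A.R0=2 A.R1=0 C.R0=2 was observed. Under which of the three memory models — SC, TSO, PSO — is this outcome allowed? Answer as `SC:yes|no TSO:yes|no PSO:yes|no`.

outcome vector order: (A.R0,A.R1,C.R0)
[SC] allowed = {000; 002; 010; 012; 110; 112; 210; 212}
[TSO] allowed = {000; 002; 010; 012; 110; 112; 210; 212}
[PSO] allowed = {000; 002; 010; 012; 100; 102; 110; 112; 200; 202; 210; 212}
target 202 ∈ {PSO}

SC:no TSO:no PSO:yes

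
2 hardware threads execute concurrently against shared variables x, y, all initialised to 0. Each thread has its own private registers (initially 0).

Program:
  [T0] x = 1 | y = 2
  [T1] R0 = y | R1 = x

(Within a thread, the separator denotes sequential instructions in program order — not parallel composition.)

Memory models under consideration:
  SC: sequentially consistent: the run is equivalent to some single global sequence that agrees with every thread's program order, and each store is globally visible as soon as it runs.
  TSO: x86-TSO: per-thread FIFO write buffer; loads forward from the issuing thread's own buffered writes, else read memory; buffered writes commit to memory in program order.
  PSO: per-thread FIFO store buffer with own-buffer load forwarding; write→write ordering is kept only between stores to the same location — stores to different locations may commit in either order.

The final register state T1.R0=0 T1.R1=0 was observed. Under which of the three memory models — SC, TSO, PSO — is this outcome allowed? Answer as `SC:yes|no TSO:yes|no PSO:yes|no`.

SC:yes TSO:yes PSO:yes

outcome vector order: (T1.R0,T1.R1)
SC (3): 0/0; 0/1; 2/1
TSO (3): 0/0; 0/1; 2/1
PSO (4): 0/0; 0/1; 2/0; 2/1
target 0/0 ∈ {SC,TSO,PSO}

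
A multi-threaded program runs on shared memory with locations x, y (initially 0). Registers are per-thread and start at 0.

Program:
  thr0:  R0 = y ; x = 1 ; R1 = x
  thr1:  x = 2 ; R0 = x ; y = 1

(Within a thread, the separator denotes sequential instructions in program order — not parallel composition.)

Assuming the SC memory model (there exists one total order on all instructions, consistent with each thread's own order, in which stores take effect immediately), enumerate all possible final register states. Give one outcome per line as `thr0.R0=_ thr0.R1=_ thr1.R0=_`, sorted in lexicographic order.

thr0.R0=0 thr0.R1=1 thr1.R0=1
thr0.R0=0 thr0.R1=1 thr1.R0=2
thr0.R0=0 thr0.R1=2 thr1.R0=2
thr0.R0=1 thr0.R1=1 thr1.R0=2

outcome vector order: (thr0.R0,thr0.R1,thr1.R0)
|SC outcomes| = 4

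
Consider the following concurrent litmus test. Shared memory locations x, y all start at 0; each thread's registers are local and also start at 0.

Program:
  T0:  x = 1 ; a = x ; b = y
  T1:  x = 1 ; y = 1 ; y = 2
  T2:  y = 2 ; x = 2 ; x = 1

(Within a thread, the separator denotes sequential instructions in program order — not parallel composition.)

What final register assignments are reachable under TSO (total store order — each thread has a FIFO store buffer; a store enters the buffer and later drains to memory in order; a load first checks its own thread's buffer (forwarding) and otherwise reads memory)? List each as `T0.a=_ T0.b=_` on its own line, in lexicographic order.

outcome vector order: (T0.a,T0.b)
|TSO outcomes| = 5

T0.a=1 T0.b=0
T0.a=1 T0.b=1
T0.a=1 T0.b=2
T0.a=2 T0.b=1
T0.a=2 T0.b=2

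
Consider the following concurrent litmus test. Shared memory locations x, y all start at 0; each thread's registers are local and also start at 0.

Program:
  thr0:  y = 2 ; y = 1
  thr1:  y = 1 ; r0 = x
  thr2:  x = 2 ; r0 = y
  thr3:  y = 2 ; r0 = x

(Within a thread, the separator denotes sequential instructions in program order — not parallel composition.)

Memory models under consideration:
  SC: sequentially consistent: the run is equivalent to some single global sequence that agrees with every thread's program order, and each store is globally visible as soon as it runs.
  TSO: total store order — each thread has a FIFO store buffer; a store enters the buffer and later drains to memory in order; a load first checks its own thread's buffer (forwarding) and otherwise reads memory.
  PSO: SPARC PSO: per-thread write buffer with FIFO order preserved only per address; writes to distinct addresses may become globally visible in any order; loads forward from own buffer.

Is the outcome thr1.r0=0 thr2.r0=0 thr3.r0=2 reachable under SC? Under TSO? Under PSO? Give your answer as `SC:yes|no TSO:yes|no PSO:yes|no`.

SC:no TSO:yes PSO:yes

outcome vector order: (thr1.r0,thr2.r0,thr3.r0)
under SC → 0/1/0; 0/1/2; 0/2/0; 0/2/2; 2/0/2; 2/1/0; 2/1/2; 2/2/0; 2/2/2
under TSO → 0/0/0; 0/0/2; 0/1/0; 0/1/2; 0/2/0; 0/2/2; 2/0/0; 2/0/2; 2/1/0; 2/1/2; 2/2/0; 2/2/2
under PSO → 0/0/0; 0/0/2; 0/1/0; 0/1/2; 0/2/0; 0/2/2; 2/0/0; 2/0/2; 2/1/0; 2/1/2; 2/2/0; 2/2/2
target 0/0/2 ∈ {TSO,PSO}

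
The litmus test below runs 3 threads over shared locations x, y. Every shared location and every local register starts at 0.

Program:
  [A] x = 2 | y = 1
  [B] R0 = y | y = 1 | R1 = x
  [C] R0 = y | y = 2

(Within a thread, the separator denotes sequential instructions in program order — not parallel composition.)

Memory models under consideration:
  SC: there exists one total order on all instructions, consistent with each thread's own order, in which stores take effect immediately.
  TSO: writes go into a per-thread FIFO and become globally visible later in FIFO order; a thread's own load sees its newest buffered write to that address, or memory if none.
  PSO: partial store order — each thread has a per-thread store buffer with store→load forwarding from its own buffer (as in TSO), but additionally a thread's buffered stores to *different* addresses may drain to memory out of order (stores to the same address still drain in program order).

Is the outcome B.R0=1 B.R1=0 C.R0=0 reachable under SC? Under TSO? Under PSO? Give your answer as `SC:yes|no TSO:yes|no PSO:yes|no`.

outcome vector order: (B.R0,B.R1,C.R0)
[SC] allowed = {<0 0 0> <0 0 1> <0 2 0> <0 2 1> <1 2 0> <1 2 1> <2 0 0> <2 2 0> <2 2 1>}
[TSO] allowed = {<0 0 0> <0 0 1> <0 2 0> <0 2 1> <1 2 0> <1 2 1> <2 0 0> <2 2 0> <2 2 1>}
[PSO] allowed = {<0 0 0> <0 0 1> <0 2 0> <0 2 1> <1 0 0> <1 0 1> <1 2 0> <1 2 1> <2 0 0> <2 0 1> <2 2 0> <2 2 1>}
target <1 0 0> ∈ {PSO}

SC:no TSO:no PSO:yes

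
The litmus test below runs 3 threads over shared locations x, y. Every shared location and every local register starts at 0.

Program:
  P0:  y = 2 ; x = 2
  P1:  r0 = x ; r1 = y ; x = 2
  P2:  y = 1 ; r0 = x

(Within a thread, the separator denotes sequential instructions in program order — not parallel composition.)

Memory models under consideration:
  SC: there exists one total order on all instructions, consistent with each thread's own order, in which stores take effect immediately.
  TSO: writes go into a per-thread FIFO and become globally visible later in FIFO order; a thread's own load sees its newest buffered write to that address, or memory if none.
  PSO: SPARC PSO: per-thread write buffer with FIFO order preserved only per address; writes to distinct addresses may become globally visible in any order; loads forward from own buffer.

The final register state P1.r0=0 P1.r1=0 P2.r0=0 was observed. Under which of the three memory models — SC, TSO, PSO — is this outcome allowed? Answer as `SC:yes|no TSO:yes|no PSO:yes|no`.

outcome vector order: (P1.r0,P1.r1,P2.r0)
[SC] allowed = {0/0/0 0/0/2 0/1/0 0/1/2 0/2/0 0/2/2 2/1/0 2/1/2 2/2/0 2/2/2}
[TSO] allowed = {0/0/0 0/0/2 0/1/0 0/1/2 0/2/0 0/2/2 2/1/0 2/1/2 2/2/0 2/2/2}
[PSO] allowed = {0/0/0 0/0/2 0/1/0 0/1/2 0/2/0 0/2/2 2/0/0 2/0/2 2/1/0 2/1/2 2/2/0 2/2/2}
target 0/0/0 ∈ {SC,TSO,PSO}

SC:yes TSO:yes PSO:yes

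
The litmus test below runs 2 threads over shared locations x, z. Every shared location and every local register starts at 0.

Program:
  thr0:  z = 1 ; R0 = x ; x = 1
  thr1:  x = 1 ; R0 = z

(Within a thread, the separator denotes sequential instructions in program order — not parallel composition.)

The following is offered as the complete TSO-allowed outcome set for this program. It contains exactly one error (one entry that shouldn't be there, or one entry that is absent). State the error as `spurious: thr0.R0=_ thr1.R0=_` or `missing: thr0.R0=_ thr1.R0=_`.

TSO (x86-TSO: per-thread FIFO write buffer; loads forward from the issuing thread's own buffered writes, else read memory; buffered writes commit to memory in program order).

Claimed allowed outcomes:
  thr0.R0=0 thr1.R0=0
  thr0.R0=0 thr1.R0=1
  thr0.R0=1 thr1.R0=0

missing: thr0.R0=1 thr1.R0=1

outcome vector order: (thr0.R0,thr1.R0)
under TSO → 0/0 0/1 1/0 1/1
TSO∖claimed = {1/1}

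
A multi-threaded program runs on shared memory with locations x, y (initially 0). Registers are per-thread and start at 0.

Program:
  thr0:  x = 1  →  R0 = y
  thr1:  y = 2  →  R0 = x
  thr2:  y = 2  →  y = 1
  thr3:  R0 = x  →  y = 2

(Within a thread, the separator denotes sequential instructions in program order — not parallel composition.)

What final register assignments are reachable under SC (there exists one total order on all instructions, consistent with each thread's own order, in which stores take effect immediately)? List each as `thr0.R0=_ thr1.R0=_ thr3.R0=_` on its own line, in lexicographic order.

thr0.R0=0 thr1.R0=1 thr3.R0=0
thr0.R0=0 thr1.R0=1 thr3.R0=1
thr0.R0=1 thr1.R0=0 thr3.R0=0
thr0.R0=1 thr1.R0=0 thr3.R0=1
thr0.R0=1 thr1.R0=1 thr3.R0=0
thr0.R0=1 thr1.R0=1 thr3.R0=1
thr0.R0=2 thr1.R0=0 thr3.R0=0
thr0.R0=2 thr1.R0=0 thr3.R0=1
thr0.R0=2 thr1.R0=1 thr3.R0=0
thr0.R0=2 thr1.R0=1 thr3.R0=1

outcome vector order: (thr0.R0,thr1.R0,thr3.R0)
|SC outcomes| = 10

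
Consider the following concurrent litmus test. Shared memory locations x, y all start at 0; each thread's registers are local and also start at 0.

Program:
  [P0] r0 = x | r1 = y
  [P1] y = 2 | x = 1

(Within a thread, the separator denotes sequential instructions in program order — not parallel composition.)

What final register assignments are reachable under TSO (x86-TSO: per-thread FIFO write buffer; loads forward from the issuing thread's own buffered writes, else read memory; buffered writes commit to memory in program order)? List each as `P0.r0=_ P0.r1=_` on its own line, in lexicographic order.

P0.r0=0 P0.r1=0
P0.r0=0 P0.r1=2
P0.r0=1 P0.r1=2

outcome vector order: (P0.r0,P0.r1)
|TSO outcomes| = 3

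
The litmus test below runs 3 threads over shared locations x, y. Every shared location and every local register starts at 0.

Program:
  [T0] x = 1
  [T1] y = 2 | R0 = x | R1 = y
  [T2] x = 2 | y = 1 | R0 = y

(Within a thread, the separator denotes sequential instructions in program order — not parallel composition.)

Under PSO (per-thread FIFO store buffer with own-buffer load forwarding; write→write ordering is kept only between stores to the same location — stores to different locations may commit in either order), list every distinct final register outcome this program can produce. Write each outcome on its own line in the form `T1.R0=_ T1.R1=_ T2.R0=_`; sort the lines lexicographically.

outcome vector order: (T1.R0,T1.R1,T2.R0)
|PSO outcomes| = 9

T1.R0=0 T1.R1=1 T2.R0=1
T1.R0=0 T1.R1=2 T2.R0=1
T1.R0=0 T1.R1=2 T2.R0=2
T1.R0=1 T1.R1=1 T2.R0=1
T1.R0=1 T1.R1=2 T2.R0=1
T1.R0=1 T1.R1=2 T2.R0=2
T1.R0=2 T1.R1=1 T2.R0=1
T1.R0=2 T1.R1=2 T2.R0=1
T1.R0=2 T1.R1=2 T2.R0=2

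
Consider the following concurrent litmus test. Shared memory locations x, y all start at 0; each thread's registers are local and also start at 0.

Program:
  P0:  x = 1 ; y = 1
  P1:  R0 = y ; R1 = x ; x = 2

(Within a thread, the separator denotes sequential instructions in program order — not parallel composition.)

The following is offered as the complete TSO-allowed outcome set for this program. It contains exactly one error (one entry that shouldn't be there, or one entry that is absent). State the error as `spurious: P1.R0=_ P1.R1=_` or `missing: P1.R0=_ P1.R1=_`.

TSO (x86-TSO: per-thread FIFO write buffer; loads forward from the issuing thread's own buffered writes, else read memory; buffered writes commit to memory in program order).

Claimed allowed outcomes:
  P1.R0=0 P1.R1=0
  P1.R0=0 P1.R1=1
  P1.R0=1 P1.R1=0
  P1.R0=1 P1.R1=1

outcome vector order: (P1.R0,P1.R1)
TSO: 3 outcomes — {0/0 0/1 1/1}
claimed∖TSO = {1/0}

spurious: P1.R0=1 P1.R1=0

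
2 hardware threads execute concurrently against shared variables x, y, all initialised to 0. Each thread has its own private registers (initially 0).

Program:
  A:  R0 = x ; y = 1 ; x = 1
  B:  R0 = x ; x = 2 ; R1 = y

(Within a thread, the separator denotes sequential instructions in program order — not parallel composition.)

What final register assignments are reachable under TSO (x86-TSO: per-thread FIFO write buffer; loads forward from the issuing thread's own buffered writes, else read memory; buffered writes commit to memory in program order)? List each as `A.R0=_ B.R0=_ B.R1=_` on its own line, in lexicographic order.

A.R0=0 B.R0=0 B.R1=0
A.R0=0 B.R0=0 B.R1=1
A.R0=0 B.R0=1 B.R1=1
A.R0=2 B.R0=0 B.R1=0
A.R0=2 B.R0=0 B.R1=1

outcome vector order: (A.R0,B.R0,B.R1)
|TSO outcomes| = 5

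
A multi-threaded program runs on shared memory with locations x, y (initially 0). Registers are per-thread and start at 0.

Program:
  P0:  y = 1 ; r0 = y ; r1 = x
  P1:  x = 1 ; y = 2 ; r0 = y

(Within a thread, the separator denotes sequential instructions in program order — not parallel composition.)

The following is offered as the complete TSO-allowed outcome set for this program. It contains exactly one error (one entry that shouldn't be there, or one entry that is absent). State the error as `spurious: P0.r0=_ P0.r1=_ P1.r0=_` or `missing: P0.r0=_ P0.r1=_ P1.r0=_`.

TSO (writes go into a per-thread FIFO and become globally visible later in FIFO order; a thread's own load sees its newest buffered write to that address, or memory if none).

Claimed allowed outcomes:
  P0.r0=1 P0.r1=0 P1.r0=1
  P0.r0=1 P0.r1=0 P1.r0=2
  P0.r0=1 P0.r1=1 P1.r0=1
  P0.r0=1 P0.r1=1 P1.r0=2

outcome vector order: (P0.r0,P0.r1,P1.r0)
TSO: 5 outcomes — {1/0/1; 1/0/2; 1/1/1; 1/1/2; 2/1/2}
TSO∖claimed = {2/1/2}

missing: P0.r0=2 P0.r1=1 P1.r0=2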